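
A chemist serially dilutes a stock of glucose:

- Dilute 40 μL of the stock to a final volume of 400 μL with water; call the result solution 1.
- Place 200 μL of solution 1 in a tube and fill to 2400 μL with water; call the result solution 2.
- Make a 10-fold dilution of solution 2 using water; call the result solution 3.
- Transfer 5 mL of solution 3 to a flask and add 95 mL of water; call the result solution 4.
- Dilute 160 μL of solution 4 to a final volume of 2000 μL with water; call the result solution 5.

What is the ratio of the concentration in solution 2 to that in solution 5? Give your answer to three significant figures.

2.50 × 10^3

Step 1: 40 μL brought to 400 μL → factor 400/40 = 10
Step 2: 200 μL brought to 2400 μL → factor 2400/200 = 12
Step 3: 10-fold → factor 10
Step 4: 5 mL + 95 mL = 100 mL total → factor 100/5 = 20
Step 5: 160 μL brought to 2000 μL → factor 2000/160 = 12.5
Dilution factor to solution 2 = 120; to solution 5 = 3 × 10^5
[solution 2]/[solution 5] = (factor to solution 5)/(factor to solution 2) = 3 × 10^5/120 = 2.50 × 10^3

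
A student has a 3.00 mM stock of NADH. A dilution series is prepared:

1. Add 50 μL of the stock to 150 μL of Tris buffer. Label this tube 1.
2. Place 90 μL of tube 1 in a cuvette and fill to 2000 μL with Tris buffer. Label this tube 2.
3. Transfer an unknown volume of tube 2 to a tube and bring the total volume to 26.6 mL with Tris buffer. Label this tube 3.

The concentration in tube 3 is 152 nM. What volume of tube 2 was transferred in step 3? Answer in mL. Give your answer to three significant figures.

Step 1: 50 μL + 150 μL = 200 μL total → factor 200/50 = 4
Step 2: 90 μL brought to 2000 μL → factor 2000/90 = 22.222
Step 3: v brought to 26.6 mL → factor = 26.6 mL/v
Product of known-step factors = 88.889
Overall factor = 3.00 mM / (152 nM) = 19737
Step-3 factor = 19737 / 88.889 = 222.04
v = 26.6 mL / 222.04 = 0.120 mL

0.120 mL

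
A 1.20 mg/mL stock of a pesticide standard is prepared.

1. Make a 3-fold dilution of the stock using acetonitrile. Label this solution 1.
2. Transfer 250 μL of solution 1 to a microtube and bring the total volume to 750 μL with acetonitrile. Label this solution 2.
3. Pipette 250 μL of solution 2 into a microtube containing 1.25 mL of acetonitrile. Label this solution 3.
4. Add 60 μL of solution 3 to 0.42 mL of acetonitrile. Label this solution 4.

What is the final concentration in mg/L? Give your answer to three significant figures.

Step 1: 3-fold → factor 3
Step 2: 250 μL brought to 750 μL → factor 750/250 = 3
Step 3: 250 μL + 1.25 mL = 1500 μL total → factor 1500/250 = 6
Step 4: 60 μL + 0.42 mL = 480 μL total → factor 480/60 = 8
Overall dilution factor = 3 × 3 × 6 × 8 = 432
Final = 1.20 mg/mL / 432 = 0.002778 mg/mL = 2.78 mg/L

2.78 mg/L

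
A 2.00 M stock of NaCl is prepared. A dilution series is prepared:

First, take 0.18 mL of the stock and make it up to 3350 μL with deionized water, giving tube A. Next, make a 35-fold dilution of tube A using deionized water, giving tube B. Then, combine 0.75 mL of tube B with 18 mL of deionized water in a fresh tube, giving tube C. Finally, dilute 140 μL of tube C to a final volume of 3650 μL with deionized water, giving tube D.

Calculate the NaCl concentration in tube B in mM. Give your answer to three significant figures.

3.07 mM

Step 1: 0.18 mL brought to 3350 μL → factor 3.35/0.18 = 18.611
Step 2: 35-fold → factor 35
Dilution factor through tube B = 18.611 × 35 = 651.39
[tube B] = 2.00 M / 651.39 = 0.003070 M = 3.07 mM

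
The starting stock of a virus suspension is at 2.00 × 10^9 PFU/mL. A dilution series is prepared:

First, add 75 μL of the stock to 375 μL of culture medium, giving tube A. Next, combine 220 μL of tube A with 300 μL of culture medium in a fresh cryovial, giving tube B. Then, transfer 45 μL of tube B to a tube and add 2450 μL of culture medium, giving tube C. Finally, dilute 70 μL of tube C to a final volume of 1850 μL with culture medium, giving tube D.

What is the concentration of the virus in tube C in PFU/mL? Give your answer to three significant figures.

2.54 × 10^6 PFU/mL

Step 1: 75 μL + 375 μL = 450 μL total → factor 450/75 = 6
Step 2: 220 μL + 300 μL = 520 μL total → factor 520/220 = 2.3636
Step 3: 45 μL + 2450 μL = 2495 μL total → factor 2495/45 = 55.444
Dilution factor through tube C = 6 × 2.3636 × 55.444 = 786.3
[tube C] = 2.00 × 10^9 PFU/mL / 786.3 = 2.54 × 10^6 PFU/mL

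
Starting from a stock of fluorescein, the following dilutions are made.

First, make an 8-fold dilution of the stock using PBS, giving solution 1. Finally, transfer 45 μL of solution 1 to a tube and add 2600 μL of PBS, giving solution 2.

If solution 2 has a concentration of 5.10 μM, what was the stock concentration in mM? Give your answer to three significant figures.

Step 1: 8-fold → factor 8
Step 2: 45 μL + 2600 μL = 2645 μL total → factor 2645/45 = 58.778
Overall dilution factor = 8 × 58.778 = 470.22
Stock = 5.10 μM × 470.22 = 2398 μM = 2.40 mM

2.40 mM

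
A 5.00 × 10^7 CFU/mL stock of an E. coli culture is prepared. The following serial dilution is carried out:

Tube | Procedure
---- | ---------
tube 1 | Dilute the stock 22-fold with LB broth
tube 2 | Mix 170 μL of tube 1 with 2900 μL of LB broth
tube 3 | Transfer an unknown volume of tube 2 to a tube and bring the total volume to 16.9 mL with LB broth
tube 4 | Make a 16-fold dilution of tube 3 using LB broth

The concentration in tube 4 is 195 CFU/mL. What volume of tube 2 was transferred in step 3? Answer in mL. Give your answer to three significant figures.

0.419 mL

Step 1: 22-fold → factor 22
Step 2: 170 μL + 2900 μL = 3070 μL total → factor 3070/170 = 18.059
Step 3: v brought to 16.9 mL → factor = 16.9 mL/v
Step 4: 16-fold → factor 16
Product of known-step factors = 6356.7
Overall factor = 5.00 × 10^7 CFU/mL / (195 CFU/mL) = 2.5641 × 10^5
Step-3 factor = 2.5641 × 10^5 / 6356.7 = 40.337
v = 16.9 mL / 40.337 = 0.419 mL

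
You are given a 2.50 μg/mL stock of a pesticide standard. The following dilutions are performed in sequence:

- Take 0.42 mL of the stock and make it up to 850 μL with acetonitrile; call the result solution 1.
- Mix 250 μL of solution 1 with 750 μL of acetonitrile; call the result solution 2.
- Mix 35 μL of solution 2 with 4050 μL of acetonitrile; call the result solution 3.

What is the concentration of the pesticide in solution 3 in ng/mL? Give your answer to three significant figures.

Step 1: 0.42 mL brought to 850 μL → factor 0.85/0.42 = 2.0238
Step 2: 250 μL + 750 μL = 1000 μL total → factor 1000/250 = 4
Step 3: 35 μL + 4050 μL = 4085 μL total → factor 4085/35 = 116.71
Overall dilution factor = 2.0238 × 4 × 116.71 = 944.83
Final = 2.50 μg/mL / 944.83 = 0.002646 μg/mL = 2.65 ng/mL

2.65 ng/mL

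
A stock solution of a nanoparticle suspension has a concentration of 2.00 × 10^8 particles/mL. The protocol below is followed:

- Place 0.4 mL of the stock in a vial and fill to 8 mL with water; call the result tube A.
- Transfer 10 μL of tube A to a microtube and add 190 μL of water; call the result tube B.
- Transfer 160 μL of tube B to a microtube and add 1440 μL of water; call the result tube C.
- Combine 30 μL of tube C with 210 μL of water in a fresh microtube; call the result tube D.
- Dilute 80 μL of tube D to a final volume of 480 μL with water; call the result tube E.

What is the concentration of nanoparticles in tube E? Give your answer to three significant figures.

1.04 × 10^3 particles/mL

Step 1: 0.4 mL brought to 8 mL → factor 8/0.4 = 20
Step 2: 10 μL + 190 μL = 200 μL total → factor 200/10 = 20
Step 3: 160 μL + 1440 μL = 1600 μL total → factor 1600/160 = 10
Step 4: 30 μL + 210 μL = 240 μL total → factor 240/30 = 8
Step 5: 80 μL brought to 480 μL → factor 480/80 = 6
Overall dilution factor = 20 × 20 × 10 × 8 × 6 = 1.92 × 10^5
Final = 2.00 × 10^8 particles/mL / 1.92 × 10^5 = 1.04 × 10^3 particles/mL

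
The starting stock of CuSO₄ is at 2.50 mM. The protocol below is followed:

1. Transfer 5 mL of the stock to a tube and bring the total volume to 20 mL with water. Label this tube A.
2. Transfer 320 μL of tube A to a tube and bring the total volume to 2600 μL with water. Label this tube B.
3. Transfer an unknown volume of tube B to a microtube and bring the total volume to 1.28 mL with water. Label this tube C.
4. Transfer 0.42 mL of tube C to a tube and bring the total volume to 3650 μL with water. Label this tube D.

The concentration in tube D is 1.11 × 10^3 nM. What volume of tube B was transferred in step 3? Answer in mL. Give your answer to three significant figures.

0.161 mL

Step 1: 5 mL brought to 20 mL → factor 20/5 = 4
Step 2: 320 μL brought to 2600 μL → factor 2600/320 = 8.125
Step 3: v brought to 1.28 mL → factor = 1.28 mL/v
Step 4: 0.42 mL brought to 3650 μL → factor 3.65/0.42 = 8.6905
Product of known-step factors = 282.44
Overall factor = 2.50 mM / (1.11 × 10^3 nM) = 2252.3
Step-3 factor = 2252.3 / 282.44 = 7.9743
v = 1.28 mL / 7.9743 = 0.161 mL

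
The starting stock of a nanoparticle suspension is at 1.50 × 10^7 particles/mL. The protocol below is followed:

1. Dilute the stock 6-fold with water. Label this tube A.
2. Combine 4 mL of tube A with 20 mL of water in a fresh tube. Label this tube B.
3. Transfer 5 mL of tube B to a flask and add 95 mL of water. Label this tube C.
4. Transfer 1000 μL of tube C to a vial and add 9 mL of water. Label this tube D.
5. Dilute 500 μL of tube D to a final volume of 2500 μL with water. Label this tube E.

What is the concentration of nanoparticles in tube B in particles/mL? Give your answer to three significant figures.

Step 1: 6-fold → factor 6
Step 2: 4 mL + 20 mL = 24 mL total → factor 24/4 = 6
Dilution factor through tube B = 6 × 6 = 36
[tube B] = 1.50 × 10^7 particles/mL / 36 = 4.17 × 10^5 particles/mL

4.17 × 10^5 particles/mL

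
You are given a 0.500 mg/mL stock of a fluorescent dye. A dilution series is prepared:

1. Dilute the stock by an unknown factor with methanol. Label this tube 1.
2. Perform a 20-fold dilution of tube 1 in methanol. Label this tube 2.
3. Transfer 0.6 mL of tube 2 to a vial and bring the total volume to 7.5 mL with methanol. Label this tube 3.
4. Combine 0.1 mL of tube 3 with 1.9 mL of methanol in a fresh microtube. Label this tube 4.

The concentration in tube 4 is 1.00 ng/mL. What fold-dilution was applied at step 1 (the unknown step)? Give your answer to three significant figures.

100-fold

Step 1: unknown factor x
Step 2: 20-fold → factor 20
Step 3: 0.6 mL brought to 7.5 mL → factor 7.5/0.6 = 12.5
Step 4: 0.1 mL + 1.9 mL = 2 mL total → factor 2/0.1 = 20
Product of known-step factors = 5000
Overall factor = 0.500 mg/mL / (1.00 ng/mL) = 5 × 10^5
x = 5 × 10^5 / 5000 = 100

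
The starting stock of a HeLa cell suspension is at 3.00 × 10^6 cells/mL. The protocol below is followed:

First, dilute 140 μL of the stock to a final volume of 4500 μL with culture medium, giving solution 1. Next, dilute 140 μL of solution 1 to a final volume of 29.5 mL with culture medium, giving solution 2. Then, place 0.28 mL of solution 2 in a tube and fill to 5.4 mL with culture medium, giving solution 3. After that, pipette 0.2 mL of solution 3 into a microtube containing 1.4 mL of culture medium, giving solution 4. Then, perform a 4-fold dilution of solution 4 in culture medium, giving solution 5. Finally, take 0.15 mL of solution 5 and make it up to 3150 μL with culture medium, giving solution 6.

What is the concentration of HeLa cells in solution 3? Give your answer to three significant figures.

23.0 cells/mL

Step 1: 140 μL brought to 4500 μL → factor 4500/140 = 32.143
Step 2: 140 μL brought to 29.5 mL → factor 29500/140 = 210.71
Step 3: 0.28 mL brought to 5.4 mL → factor 5.4/0.28 = 19.286
Dilution factor through solution 3 = 32.143 × 210.71 × 19.286 = 1.3062 × 10^5
[solution 3] = 3.00 × 10^6 cells/mL / 1.3062 × 10^5 = 23.0 cells/mL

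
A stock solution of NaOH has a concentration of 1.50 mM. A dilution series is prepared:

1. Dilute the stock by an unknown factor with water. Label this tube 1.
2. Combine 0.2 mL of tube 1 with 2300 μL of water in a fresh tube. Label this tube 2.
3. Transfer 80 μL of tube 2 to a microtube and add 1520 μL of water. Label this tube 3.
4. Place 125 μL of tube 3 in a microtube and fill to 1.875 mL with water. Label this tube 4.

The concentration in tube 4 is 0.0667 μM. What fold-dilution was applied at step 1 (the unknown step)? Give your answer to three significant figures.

6.00-fold

Step 1: unknown factor x
Step 2: 0.2 mL + 2300 μL = 2.5 mL total → factor 2.5/0.2 = 12.5
Step 3: 80 μL + 1520 μL = 1600 μL total → factor 1600/80 = 20
Step 4: 125 μL brought to 1.875 mL → factor 1875/125 = 15
Product of known-step factors = 3750
Overall factor = 1.50 mM / (0.0667 μM) = 22489
x = 22489 / 3750 = 6.00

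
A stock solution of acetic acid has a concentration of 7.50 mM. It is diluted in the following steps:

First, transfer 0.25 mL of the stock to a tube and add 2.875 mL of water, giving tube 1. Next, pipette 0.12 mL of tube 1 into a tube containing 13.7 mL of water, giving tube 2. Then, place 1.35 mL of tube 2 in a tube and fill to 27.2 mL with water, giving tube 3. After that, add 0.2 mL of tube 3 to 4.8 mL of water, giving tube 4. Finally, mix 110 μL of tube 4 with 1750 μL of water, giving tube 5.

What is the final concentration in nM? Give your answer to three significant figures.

Step 1: 0.25 mL + 2.875 mL = 3.125 mL total → factor 3.125/0.25 = 12.5
Step 2: 0.12 mL + 13.7 mL = 13.82 mL total → factor 13.82/0.12 = 115.17
Step 3: 1.35 mL brought to 27.2 mL → factor 27.2/1.35 = 20.148
Step 4: 0.2 mL + 4.8 mL = 5 mL total → factor 5/0.2 = 25
Step 5: 110 μL + 1750 μL = 1860 μL total → factor 1860/110 = 16.909
Overall dilution factor = 12.5 × 115.17 × 20.148 × 25 × 16.909 = 1.2261 × 10^7
Final = 7.50 mM / 1.2261 × 10^7 = 6.117 × 10^-7 mM = 0.612 nM

0.612 nM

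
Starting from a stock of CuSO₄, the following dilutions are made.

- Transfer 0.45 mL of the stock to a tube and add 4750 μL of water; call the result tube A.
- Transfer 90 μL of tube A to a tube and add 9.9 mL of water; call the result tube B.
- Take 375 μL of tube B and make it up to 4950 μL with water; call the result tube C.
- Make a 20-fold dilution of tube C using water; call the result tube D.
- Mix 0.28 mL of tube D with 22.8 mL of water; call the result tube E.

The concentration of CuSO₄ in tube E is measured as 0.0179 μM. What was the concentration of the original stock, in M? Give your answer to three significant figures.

0.500 M

Step 1: 0.45 mL + 4750 μL = 5.2 mL total → factor 5.2/0.45 = 11.556
Step 2: 90 μL + 9.9 mL = 9990 μL total → factor 9990/90 = 111
Step 3: 375 μL brought to 4950 μL → factor 4950/375 = 13.2
Step 4: 20-fold → factor 20
Step 5: 0.28 mL + 22.8 mL = 23.08 mL total → factor 23.08/0.28 = 82.429
Overall dilution factor = 11.556 × 111 × 13.2 × 20 × 82.429 = 2.7912 × 10^7
Stock = 0.0179 μM × 2.7912 × 10^7 = 4.996 × 10^5 μM = 0.500 M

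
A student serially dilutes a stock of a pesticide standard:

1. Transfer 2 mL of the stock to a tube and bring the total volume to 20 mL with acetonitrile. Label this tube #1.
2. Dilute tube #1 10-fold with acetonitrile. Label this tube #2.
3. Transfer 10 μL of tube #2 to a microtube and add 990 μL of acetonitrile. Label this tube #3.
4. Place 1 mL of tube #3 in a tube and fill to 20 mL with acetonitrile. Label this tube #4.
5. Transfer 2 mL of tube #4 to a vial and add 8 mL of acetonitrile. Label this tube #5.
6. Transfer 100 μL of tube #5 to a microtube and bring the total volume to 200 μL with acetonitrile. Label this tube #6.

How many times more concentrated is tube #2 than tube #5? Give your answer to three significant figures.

Step 1: 2 mL brought to 20 mL → factor 20/2 = 10
Step 2: 10-fold → factor 10
Step 3: 10 μL + 990 μL = 1000 μL total → factor 1000/10 = 100
Step 4: 1 mL brought to 20 mL → factor 20/1 = 20
Step 5: 2 mL + 8 mL = 10 mL total → factor 10/2 = 5
Dilution factor to tube #2 = 100; to tube #5 = 1 × 10^6
[tube #2]/[tube #5] = (factor to tube #5)/(factor to tube #2) = 1 × 10^6/100 = 1.00 × 10^4

1.00 × 10^4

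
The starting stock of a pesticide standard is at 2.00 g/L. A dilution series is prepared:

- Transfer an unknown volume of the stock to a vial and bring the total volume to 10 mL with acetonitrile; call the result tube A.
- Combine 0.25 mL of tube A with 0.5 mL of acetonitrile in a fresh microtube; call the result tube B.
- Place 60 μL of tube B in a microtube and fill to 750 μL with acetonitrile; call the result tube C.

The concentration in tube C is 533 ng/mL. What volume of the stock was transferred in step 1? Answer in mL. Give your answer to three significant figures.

0.0999 mL

Step 1: v brought to 10 mL → factor = 10 mL/v
Step 2: 0.25 mL + 0.5 mL = 0.75 mL total → factor 0.75/0.25 = 3
Step 3: 60 μL brought to 750 μL → factor 750/60 = 12.5
Product of known-step factors = 37.5
Overall factor = 2.00 g/L / (533 ng/mL) = 3752.3
Step-1 factor = 3752.3 / 37.5 = 100.06
v = 10 mL / 100.06 = 0.0999 mL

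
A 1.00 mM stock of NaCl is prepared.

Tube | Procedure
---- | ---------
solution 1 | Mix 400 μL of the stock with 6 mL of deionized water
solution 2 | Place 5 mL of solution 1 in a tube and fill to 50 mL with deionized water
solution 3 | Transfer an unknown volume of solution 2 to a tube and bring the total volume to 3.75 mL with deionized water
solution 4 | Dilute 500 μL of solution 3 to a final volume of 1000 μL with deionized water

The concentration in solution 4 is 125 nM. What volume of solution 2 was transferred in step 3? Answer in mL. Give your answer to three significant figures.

Step 1: 400 μL + 6 mL = 6400 μL total → factor 6400/400 = 16
Step 2: 5 mL brought to 50 mL → factor 50/5 = 10
Step 3: v brought to 3.75 mL → factor = 3.75 mL/v
Step 4: 500 μL brought to 1000 μL → factor 1000/500 = 2
Product of known-step factors = 320
Overall factor = 1.00 mM / (125 nM) = 8000
Step-3 factor = 8000 / 320 = 25
v = 3.75 mL / 25 = 0.150 mL

0.150 mL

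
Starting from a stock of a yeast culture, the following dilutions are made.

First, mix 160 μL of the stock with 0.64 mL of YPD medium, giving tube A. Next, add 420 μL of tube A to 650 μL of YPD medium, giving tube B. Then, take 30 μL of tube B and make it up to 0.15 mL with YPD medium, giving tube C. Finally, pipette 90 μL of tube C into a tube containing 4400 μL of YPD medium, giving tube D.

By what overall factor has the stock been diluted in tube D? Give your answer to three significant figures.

Step 1: 160 μL + 0.64 mL = 800 μL total → factor 800/160 = 5
Step 2: 420 μL + 650 μL = 1070 μL total → factor 1070/420 = 2.5476
Step 3: 30 μL brought to 0.15 mL → factor 150/30 = 5
Step 4: 90 μL + 4400 μL = 4490 μL total → factor 4490/90 = 49.889
Overall dilution factor = 5 × 2.5476 × 5 × 49.889 = 3177.4

3.18 × 10^3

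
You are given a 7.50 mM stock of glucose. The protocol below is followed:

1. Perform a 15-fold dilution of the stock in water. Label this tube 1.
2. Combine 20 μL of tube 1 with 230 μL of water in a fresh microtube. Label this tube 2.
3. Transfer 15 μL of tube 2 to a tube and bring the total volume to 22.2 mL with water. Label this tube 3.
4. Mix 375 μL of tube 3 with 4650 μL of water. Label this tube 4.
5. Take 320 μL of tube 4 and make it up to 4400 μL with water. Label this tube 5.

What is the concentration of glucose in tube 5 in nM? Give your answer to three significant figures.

Step 1: 15-fold → factor 15
Step 2: 20 μL + 230 μL = 250 μL total → factor 250/20 = 12.5
Step 3: 15 μL brought to 22.2 mL → factor 22200/15 = 1480
Step 4: 375 μL + 4650 μL = 5025 μL total → factor 5025/375 = 13.4
Step 5: 320 μL brought to 4400 μL → factor 4400/320 = 13.75
Overall dilution factor = 15 × 12.5 × 1480 × 13.4 × 13.75 = 5.1129 × 10^7
Final = 7.50 mM / 5.1129 × 10^7 = 1.467 × 10^-7 mM = 0.147 nM

0.147 nM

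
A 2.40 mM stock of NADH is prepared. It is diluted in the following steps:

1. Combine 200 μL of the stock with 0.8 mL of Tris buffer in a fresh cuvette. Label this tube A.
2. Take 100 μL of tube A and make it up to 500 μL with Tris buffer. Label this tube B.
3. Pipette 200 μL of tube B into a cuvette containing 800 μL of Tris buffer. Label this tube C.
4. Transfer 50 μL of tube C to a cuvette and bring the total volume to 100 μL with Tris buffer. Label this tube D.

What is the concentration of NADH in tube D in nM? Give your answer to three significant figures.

9.60 × 10^3 nM

Step 1: 200 μL + 0.8 mL = 1000 μL total → factor 1000/200 = 5
Step 2: 100 μL brought to 500 μL → factor 500/100 = 5
Step 3: 200 μL + 800 μL = 1000 μL total → factor 1000/200 = 5
Step 4: 50 μL brought to 100 μL → factor 100/50 = 2
Overall dilution factor = 5 × 5 × 5 × 2 = 250
Final = 2.40 mM / 250 = 0.009600 mM = 9.60 × 10^3 nM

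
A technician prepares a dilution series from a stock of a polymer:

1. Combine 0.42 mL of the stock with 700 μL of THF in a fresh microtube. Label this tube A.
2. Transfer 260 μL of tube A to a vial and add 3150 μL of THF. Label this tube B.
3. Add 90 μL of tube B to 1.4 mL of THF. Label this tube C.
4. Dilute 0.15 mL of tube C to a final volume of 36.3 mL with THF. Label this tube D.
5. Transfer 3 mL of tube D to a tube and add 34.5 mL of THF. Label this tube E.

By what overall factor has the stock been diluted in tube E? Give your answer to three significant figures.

Step 1: 0.42 mL + 700 μL = 1.12 mL total → factor 1.12/0.42 = 2.6667
Step 2: 260 μL + 3150 μL = 3410 μL total → factor 3410/260 = 13.115
Step 3: 90 μL + 1.4 mL = 1490 μL total → factor 1490/90 = 16.556
Step 4: 0.15 mL brought to 36.3 mL → factor 36.3/0.15 = 242
Step 5: 3 mL + 34.5 mL = 37.5 mL total → factor 37.5/3 = 12.5
Overall dilution factor = 2.6667 × 13.115 × 16.556 × 242 × 12.5 = 1.7515 × 10^6

1.75 × 10^6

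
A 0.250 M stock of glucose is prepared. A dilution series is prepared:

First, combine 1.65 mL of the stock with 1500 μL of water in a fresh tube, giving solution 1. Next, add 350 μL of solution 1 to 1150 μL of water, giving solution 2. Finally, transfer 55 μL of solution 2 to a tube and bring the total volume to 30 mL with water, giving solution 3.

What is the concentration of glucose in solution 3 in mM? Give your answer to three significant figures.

Step 1: 1.65 mL + 1500 μL = 3.15 mL total → factor 3.15/1.65 = 1.9091
Step 2: 350 μL + 1150 μL = 1500 μL total → factor 1500/350 = 4.2857
Step 3: 55 μL brought to 30 mL → factor 30000/55 = 545.45
Overall dilution factor = 1.9091 × 4.2857 × 545.45 = 4462.8
Final = 0.250 M / 4462.8 = 5.602 × 10^-5 M = 0.0560 mM

0.0560 mM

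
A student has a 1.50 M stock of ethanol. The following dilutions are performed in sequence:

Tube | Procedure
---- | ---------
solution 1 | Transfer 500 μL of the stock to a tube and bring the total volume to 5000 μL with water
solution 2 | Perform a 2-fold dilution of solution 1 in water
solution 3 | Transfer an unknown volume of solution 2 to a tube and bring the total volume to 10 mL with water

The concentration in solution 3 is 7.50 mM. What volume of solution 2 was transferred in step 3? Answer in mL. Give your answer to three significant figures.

1.00 mL

Step 1: 500 μL brought to 5000 μL → factor 5000/500 = 10
Step 2: 2-fold → factor 2
Step 3: v brought to 10 mL → factor = 10 mL/v
Product of known-step factors = 20
Overall factor = 1.50 M / (7.50 mM) = 200
Step-3 factor = 200 / 20 = 10
v = 10 mL / 10 = 1.00 mL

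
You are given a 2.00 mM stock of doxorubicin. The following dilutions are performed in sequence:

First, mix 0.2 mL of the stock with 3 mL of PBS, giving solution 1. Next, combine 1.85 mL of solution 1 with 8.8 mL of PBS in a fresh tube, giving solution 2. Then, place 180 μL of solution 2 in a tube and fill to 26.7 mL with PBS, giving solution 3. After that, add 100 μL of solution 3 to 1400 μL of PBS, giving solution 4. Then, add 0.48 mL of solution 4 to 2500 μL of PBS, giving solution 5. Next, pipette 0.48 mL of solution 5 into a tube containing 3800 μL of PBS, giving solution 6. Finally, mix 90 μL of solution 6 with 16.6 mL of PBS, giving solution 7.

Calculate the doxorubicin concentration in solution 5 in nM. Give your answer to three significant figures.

1.57 nM

Step 1: 0.2 mL + 3 mL = 3.2 mL total → factor 3.2/0.2 = 16
Step 2: 1.85 mL + 8.8 mL = 10.65 mL total → factor 10.65/1.85 = 5.7568
Step 3: 180 μL brought to 26.7 mL → factor 26700/180 = 148.33
Step 4: 100 μL + 1400 μL = 1500 μL total → factor 1500/100 = 15
Step 5: 0.48 mL + 2500 μL = 2.98 mL total → factor 2.98/0.48 = 6.2083
Dilution factor through solution 5 = 16 × 5.7568 × 148.33 × 15 × 6.2083 = 1.2723 × 10^6
[solution 5] = 2.00 mM / 1.2723 × 10^6 = 1.572 × 10^-6 mM = 1.57 nM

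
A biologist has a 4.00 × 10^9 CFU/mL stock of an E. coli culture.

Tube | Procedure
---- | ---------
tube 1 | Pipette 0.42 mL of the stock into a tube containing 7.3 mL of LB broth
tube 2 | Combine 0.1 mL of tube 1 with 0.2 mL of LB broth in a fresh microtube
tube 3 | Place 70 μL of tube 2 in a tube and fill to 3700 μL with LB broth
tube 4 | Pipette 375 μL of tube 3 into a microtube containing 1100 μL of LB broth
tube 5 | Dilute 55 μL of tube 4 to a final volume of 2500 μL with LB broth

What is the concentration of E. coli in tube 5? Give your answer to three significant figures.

Step 1: 0.42 mL + 7.3 mL = 7.72 mL total → factor 7.72/0.42 = 18.381
Step 2: 0.1 mL + 0.2 mL = 0.3 mL total → factor 0.3/0.1 = 3
Step 3: 70 μL brought to 3700 μL → factor 3700/70 = 52.857
Step 4: 375 μL + 1100 μL = 1475 μL total → factor 1475/375 = 3.9333
Step 5: 55 μL brought to 2500 μL → factor 2500/55 = 45.455
Overall dilution factor = 18.381 × 3 × 52.857 × 3.9333 × 45.455 = 5.2111 × 10^5
Final = 4.00 × 10^9 CFU/mL / 5.2111 × 10^5 = 7.68 × 10^3 CFU/mL

7.68 × 10^3 CFU/mL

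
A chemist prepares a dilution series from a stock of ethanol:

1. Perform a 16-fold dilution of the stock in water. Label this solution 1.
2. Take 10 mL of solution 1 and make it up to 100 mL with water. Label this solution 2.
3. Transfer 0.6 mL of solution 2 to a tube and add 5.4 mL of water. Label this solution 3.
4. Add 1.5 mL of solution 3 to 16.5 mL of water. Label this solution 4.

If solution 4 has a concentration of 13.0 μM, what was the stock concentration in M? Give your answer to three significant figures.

0.250 M

Step 1: 16-fold → factor 16
Step 2: 10 mL brought to 100 mL → factor 100/10 = 10
Step 3: 0.6 mL + 5.4 mL = 6 mL total → factor 6/0.6 = 10
Step 4: 1.5 mL + 16.5 mL = 18 mL total → factor 18/1.5 = 12
Overall dilution factor = 16 × 10 × 10 × 12 = 19200
Stock = 13.0 μM × 19200 = 2.496 × 10^5 μM = 0.250 M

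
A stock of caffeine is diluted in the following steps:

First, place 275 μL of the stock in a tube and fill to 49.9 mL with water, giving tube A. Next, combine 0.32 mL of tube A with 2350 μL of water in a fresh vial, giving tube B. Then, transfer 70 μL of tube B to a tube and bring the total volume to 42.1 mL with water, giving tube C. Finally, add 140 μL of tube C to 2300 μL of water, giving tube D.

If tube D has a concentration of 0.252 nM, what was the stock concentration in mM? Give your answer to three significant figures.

Step 1: 275 μL brought to 49.9 mL → factor 49900/275 = 181.45
Step 2: 0.32 mL + 2350 μL = 2.67 mL total → factor 2.67/0.32 = 8.3438
Step 3: 70 μL brought to 42.1 mL → factor 42100/70 = 601.43
Step 4: 140 μL + 2300 μL = 2440 μL total → factor 2440/140 = 17.429
Overall dilution factor = 181.45 × 8.3438 × 601.43 × 17.429 = 1.587 × 10^7
Stock = 0.252 nM × 1.587 × 10^7 = 3.999 × 10^6 nM = 4.00 mM

4.00 mM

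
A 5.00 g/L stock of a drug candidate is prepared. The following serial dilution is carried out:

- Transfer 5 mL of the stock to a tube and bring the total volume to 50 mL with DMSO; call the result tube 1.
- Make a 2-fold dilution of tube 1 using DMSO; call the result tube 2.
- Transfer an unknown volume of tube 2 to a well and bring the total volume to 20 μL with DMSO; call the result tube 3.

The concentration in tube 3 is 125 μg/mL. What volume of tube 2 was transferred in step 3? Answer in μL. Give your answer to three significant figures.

10.0 μL

Step 1: 5 mL brought to 50 mL → factor 50/5 = 10
Step 2: 2-fold → factor 2
Step 3: v brought to 20 μL → factor = 20 μL/v
Product of known-step factors = 20
Overall factor = 5.00 g/L / (125 μg/mL) = 40
Step-3 factor = 40 / 20 = 2
v = 20 μL / 2 = 10.0 μL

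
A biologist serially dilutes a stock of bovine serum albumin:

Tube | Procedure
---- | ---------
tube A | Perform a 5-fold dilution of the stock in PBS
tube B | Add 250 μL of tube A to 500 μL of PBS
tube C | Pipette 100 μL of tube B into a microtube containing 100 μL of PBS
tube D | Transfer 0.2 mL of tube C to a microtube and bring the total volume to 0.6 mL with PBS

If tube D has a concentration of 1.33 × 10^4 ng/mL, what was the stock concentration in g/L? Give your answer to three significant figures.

Step 1: 5-fold → factor 5
Step 2: 250 μL + 500 μL = 750 μL total → factor 750/250 = 3
Step 3: 100 μL + 100 μL = 200 μL total → factor 200/100 = 2
Step 4: 0.2 mL brought to 0.6 mL → factor 0.6/0.2 = 3
Overall dilution factor = 5 × 3 × 2 × 3 = 90
Stock = 1.33 × 10^4 ng/mL × 90 = 1.197 × 10^6 ng/mL = 1.20 g/L

1.20 g/L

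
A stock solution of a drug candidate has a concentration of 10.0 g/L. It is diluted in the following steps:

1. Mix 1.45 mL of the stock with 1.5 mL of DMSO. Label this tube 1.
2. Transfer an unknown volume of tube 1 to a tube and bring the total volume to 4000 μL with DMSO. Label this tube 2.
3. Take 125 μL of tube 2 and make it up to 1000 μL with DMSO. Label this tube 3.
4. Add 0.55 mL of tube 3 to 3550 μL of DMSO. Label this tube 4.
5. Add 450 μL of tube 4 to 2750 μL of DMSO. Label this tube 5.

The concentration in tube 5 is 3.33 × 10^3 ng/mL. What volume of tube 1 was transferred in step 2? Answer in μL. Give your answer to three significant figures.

Step 1: 1.45 mL + 1.5 mL = 2.95 mL total → factor 2.95/1.45 = 2.0345
Step 2: v brought to 4000 μL → factor = 4000 μL/v
Step 3: 125 μL brought to 1000 μL → factor 1000/125 = 8
Step 4: 0.55 mL + 3550 μL = 4.1 mL total → factor 4.1/0.55 = 7.4545
Step 5: 450 μL + 2750 μL = 3200 μL total → factor 3200/450 = 7.1111
Product of known-step factors = 862.79
Overall factor = 10.0 g/L / (3.33 × 10^3 ng/mL) = 3003
Step-2 factor = 3003 / 862.79 = 3.4806
v = 4000 μL / 3.4806 = 1.15 × 10^3 μL

1.15 × 10^3 μL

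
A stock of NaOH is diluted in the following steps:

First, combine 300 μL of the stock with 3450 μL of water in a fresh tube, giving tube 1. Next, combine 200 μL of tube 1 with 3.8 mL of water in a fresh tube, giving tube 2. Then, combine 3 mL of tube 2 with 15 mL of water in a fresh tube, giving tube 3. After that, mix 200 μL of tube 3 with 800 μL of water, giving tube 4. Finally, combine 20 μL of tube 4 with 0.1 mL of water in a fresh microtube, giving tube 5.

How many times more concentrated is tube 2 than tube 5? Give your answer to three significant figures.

Step 1: 300 μL + 3450 μL = 3750 μL total → factor 3750/300 = 12.5
Step 2: 200 μL + 3.8 mL = 4000 μL total → factor 4000/200 = 20
Step 3: 3 mL + 15 mL = 18 mL total → factor 18/3 = 6
Step 4: 200 μL + 800 μL = 1000 μL total → factor 1000/200 = 5
Step 5: 20 μL + 0.1 mL = 120 μL total → factor 120/20 = 6
Dilution factor to tube 2 = 250; to tube 5 = 45000
[tube 2]/[tube 5] = (factor to tube 5)/(factor to tube 2) = 45000/250 = 180

180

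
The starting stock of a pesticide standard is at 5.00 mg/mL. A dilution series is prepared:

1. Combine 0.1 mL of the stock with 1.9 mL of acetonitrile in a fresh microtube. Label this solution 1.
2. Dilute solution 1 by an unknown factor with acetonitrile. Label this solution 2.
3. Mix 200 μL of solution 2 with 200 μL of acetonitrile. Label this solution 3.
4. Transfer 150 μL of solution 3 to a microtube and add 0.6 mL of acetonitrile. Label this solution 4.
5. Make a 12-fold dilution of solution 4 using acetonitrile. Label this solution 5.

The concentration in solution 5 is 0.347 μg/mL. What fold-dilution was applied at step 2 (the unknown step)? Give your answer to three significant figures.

Step 1: 0.1 mL + 1.9 mL = 2 mL total → factor 2/0.1 = 20
Step 2: unknown factor x
Step 3: 200 μL + 200 μL = 400 μL total → factor 400/200 = 2
Step 4: 150 μL + 0.6 mL = 750 μL total → factor 750/150 = 5
Step 5: 12-fold → factor 12
Product of known-step factors = 2400
Overall factor = 5.00 mg/mL / (0.347 μg/mL) = 14409
x = 14409 / 2400 = 6.00

6.00-fold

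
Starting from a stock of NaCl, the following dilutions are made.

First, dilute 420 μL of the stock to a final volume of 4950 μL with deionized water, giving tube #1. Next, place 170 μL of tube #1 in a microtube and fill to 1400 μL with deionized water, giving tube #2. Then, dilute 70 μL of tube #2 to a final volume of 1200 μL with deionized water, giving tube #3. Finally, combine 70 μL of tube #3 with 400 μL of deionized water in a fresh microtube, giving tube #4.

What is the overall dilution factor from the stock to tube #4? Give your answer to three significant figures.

1.12 × 10^4

Step 1: 420 μL brought to 4950 μL → factor 4950/420 = 11.786
Step 2: 170 μL brought to 1400 μL → factor 1400/170 = 8.2353
Step 3: 70 μL brought to 1200 μL → factor 1200/70 = 17.143
Step 4: 70 μL + 400 μL = 470 μL total → factor 470/70 = 6.7143
Overall dilution factor = 11.786 × 8.2353 × 17.143 × 6.7143 = 11172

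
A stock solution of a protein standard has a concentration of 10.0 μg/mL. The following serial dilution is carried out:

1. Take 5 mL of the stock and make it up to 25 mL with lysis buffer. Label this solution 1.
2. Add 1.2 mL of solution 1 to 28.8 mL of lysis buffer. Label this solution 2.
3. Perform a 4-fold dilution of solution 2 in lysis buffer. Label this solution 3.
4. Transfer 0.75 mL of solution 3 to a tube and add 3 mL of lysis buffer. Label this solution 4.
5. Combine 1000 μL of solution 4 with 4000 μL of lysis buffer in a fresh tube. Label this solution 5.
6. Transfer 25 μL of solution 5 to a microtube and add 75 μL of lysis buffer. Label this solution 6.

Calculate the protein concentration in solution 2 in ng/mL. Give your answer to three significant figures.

Step 1: 5 mL brought to 25 mL → factor 25/5 = 5
Step 2: 1.2 mL + 28.8 mL = 30 mL total → factor 30/1.2 = 25
Dilution factor through solution 2 = 5 × 25 = 125
[solution 2] = 10.0 μg/mL / 125 = 0.08000 μg/mL = 80.0 ng/mL

80.0 ng/mL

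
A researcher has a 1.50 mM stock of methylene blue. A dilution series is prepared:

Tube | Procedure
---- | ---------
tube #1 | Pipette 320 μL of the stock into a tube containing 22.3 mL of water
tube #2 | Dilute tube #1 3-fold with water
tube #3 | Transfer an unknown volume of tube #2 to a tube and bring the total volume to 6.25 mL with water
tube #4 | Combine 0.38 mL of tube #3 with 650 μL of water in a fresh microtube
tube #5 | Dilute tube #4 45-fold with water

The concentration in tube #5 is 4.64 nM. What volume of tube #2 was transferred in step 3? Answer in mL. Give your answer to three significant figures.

0.500 mL

Step 1: 320 μL + 22.3 mL = 22620 μL total → factor 22620/320 = 70.688
Step 2: 3-fold → factor 3
Step 3: v brought to 6.25 mL → factor = 6.25 mL/v
Step 4: 0.38 mL + 650 μL = 1.03 mL total → factor 1.03/0.38 = 2.7105
Step 5: 45-fold → factor 45
Product of known-step factors = 25866
Overall factor = 1.50 mM / (4.64 nM) = 3.2328 × 10^5
Step-3 factor = 3.2328 × 10^5 / 25866 = 12.498
v = 6.25 mL / 12.498 = 0.500 mL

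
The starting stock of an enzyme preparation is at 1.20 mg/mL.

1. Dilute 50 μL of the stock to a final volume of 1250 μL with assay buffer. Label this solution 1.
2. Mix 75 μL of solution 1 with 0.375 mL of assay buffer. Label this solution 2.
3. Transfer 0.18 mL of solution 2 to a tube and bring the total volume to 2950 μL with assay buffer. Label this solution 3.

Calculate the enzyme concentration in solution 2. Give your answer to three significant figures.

0.00800 mg/mL

Step 1: 50 μL brought to 1250 μL → factor 1250/50 = 25
Step 2: 75 μL + 0.375 mL = 450 μL total → factor 450/75 = 6
Dilution factor through solution 2 = 25 × 6 = 150
[solution 2] = 1.20 mg/mL / 150 = 0.00800 mg/mL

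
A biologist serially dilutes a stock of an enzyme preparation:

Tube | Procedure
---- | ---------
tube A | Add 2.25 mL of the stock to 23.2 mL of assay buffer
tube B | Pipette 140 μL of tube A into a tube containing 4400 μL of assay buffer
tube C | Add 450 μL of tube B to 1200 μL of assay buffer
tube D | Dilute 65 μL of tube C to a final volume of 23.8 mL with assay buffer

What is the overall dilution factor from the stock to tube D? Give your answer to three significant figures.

Step 1: 2.25 mL + 23.2 mL = 25.45 mL total → factor 25.45/2.25 = 11.311
Step 2: 140 μL + 4400 μL = 4540 μL total → factor 4540/140 = 32.429
Step 3: 450 μL + 1200 μL = 1650 μL total → factor 1650/450 = 3.6667
Step 4: 65 μL brought to 23.8 mL → factor 23800/65 = 366.15
Overall dilution factor = 11.311 × 32.429 × 3.6667 × 366.15 = 4.9246 × 10^5

4.92 × 10^5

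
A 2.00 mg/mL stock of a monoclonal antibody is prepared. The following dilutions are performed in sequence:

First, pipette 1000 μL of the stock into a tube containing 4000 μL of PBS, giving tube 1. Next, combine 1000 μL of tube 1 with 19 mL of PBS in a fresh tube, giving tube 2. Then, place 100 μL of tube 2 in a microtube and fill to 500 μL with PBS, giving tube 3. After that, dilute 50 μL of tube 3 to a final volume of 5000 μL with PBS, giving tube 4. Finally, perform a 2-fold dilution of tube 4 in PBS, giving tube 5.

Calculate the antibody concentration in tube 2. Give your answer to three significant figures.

Step 1: 1000 μL + 4000 μL = 5000 μL total → factor 5000/1000 = 5
Step 2: 1000 μL + 19 mL = 20000 μL total → factor 20000/1000 = 20
Dilution factor through tube 2 = 5 × 20 = 100
[tube 2] = 2.00 mg/mL / 100 = 0.0200 mg/mL

0.0200 mg/mL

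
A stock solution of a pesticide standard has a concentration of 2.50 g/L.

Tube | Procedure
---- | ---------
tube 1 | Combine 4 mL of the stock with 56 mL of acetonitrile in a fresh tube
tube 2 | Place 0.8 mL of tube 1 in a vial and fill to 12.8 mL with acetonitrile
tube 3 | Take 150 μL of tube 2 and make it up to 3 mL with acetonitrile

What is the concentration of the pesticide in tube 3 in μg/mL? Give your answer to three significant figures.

Step 1: 4 mL + 56 mL = 60 mL total → factor 60/4 = 15
Step 2: 0.8 mL brought to 12.8 mL → factor 12.8/0.8 = 16
Step 3: 150 μL brought to 3 mL → factor 3000/150 = 20
Overall dilution factor = 15 × 16 × 20 = 4800
Final = 2.50 g/L / 4800 = 0.0005208 g/L = 0.521 μg/mL

0.521 μg/mL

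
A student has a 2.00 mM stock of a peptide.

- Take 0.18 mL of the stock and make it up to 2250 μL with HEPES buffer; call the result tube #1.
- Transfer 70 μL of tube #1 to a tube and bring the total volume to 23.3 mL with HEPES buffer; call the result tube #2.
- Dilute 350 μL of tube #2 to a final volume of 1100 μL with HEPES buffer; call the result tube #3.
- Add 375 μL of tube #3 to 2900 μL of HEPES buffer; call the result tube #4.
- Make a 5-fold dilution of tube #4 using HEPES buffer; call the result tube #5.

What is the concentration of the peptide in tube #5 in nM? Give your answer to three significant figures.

Step 1: 0.18 mL brought to 2250 μL → factor 2.25/0.18 = 12.5
Step 2: 70 μL brought to 23.3 mL → factor 23300/70 = 332.86
Step 3: 350 μL brought to 1100 μL → factor 1100/350 = 3.1429
Step 4: 375 μL + 2900 μL = 3275 μL total → factor 3275/375 = 8.7333
Step 5: 5-fold → factor 5
Overall dilution factor = 12.5 × 332.86 × 3.1429 × 8.7333 × 5 = 5.7101 × 10^5
Final = 2.00 mM / 5.7101 × 10^5 = 3.503 × 10^-6 mM = 3.50 nM

3.50 nM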